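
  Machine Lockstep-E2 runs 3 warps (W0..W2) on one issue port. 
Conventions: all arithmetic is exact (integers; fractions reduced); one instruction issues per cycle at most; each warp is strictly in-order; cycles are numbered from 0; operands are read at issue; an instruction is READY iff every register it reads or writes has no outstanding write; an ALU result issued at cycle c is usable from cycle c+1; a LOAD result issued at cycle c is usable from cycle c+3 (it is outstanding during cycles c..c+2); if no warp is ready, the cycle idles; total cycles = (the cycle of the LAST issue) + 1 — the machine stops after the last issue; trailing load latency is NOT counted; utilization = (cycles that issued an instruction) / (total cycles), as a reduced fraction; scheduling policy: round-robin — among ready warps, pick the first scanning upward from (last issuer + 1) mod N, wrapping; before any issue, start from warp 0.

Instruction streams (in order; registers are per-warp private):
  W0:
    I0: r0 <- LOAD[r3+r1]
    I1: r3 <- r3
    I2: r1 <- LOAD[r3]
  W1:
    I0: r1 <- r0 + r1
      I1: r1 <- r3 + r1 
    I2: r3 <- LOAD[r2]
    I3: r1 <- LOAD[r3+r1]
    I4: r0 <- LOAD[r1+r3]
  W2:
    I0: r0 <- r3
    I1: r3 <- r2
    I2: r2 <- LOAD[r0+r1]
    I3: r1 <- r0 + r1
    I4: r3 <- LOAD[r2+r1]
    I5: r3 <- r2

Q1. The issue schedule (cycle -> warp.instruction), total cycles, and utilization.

cycle 0: W0.I0
cycle 1: W1.I0
cycle 2: W2.I0
cycle 3: W0.I1
cycle 4: W1.I1
cycle 5: W2.I1
cycle 6: W0.I2
cycle 7: W1.I2
cycle 8: W2.I2
cycle 9: W2.I3
cycle 10: W1.I3
cycle 11: W2.I4
cycle 12: idle
cycle 13: W1.I4
cycle 14: W2.I5

Answer: 15 cycles, utilization 14/15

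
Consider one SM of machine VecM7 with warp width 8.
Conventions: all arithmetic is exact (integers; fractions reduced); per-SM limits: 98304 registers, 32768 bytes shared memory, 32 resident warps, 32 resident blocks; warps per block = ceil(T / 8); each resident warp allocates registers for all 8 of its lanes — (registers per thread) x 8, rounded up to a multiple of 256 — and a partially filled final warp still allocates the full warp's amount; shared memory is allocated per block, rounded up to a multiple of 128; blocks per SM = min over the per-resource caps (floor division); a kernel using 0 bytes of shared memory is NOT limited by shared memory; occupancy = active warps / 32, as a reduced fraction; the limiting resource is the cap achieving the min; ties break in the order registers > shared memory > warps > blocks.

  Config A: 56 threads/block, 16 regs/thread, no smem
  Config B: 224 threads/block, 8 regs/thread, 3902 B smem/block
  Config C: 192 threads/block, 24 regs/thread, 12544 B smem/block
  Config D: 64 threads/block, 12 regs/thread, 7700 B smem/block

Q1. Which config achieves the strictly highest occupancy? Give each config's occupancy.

occupancies: A 7/8, B 7/8, C 3/4, D 1

Answer: D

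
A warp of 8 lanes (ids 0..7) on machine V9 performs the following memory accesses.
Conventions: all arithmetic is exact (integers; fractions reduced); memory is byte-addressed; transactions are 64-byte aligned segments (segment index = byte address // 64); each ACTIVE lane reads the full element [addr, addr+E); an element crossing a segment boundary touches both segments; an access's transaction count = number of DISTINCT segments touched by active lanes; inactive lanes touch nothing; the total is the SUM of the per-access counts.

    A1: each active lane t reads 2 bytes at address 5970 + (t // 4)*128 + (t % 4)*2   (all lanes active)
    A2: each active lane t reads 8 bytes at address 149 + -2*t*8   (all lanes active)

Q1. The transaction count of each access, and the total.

A1: 2 transactions
A2: 3 transactions

Answer: 2,3; total 5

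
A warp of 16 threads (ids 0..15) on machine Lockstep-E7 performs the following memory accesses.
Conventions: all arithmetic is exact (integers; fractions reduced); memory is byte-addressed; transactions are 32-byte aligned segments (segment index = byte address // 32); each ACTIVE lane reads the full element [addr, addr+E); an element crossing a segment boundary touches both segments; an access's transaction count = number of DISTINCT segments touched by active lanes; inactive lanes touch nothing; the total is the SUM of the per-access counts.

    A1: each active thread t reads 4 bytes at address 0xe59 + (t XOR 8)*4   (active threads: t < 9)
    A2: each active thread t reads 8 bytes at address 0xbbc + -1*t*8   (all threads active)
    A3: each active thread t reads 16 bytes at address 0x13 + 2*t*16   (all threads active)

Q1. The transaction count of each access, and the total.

A1: 3 transactions
A2: 5 transactions
A3: 17 transactions

Answer: 3,5,17; total 25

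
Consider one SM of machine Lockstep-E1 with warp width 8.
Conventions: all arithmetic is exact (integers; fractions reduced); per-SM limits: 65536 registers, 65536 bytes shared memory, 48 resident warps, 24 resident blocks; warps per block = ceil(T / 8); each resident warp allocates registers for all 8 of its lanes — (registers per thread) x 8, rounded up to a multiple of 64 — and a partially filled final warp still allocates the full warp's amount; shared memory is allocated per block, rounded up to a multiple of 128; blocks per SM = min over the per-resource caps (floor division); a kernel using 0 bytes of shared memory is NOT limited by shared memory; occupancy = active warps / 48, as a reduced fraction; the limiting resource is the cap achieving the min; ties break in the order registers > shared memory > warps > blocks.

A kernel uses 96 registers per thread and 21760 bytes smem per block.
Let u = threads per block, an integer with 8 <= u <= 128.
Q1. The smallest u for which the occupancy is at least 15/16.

Answer: u = 113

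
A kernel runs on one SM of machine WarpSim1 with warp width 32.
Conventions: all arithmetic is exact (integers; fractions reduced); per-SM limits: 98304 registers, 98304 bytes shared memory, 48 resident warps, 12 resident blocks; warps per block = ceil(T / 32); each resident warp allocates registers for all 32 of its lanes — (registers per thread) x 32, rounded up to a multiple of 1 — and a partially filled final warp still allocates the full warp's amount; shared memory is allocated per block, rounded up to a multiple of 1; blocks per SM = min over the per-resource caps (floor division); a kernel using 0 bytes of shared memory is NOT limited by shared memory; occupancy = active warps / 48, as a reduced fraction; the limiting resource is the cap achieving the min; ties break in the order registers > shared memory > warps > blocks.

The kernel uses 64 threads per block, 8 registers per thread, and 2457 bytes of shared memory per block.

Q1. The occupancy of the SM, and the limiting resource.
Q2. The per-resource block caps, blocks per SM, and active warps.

Answer: occupancy 1/2, limited by blocks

registers: 192 blocks
shared memory: 40 blocks
warps: 24 blocks
blocks: 12 blocks

Answer: 12 blocks, 24 active warps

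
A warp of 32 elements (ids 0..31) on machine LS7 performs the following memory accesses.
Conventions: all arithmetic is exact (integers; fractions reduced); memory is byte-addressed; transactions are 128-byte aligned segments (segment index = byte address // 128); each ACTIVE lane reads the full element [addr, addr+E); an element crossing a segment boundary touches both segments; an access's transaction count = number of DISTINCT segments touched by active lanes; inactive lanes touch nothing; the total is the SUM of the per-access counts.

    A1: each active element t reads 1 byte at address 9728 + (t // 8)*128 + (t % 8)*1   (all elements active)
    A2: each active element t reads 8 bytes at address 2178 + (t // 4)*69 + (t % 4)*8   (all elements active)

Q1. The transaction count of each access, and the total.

A1: 4 transactions
A2: 5 transactions

Answer: 4,5; total 9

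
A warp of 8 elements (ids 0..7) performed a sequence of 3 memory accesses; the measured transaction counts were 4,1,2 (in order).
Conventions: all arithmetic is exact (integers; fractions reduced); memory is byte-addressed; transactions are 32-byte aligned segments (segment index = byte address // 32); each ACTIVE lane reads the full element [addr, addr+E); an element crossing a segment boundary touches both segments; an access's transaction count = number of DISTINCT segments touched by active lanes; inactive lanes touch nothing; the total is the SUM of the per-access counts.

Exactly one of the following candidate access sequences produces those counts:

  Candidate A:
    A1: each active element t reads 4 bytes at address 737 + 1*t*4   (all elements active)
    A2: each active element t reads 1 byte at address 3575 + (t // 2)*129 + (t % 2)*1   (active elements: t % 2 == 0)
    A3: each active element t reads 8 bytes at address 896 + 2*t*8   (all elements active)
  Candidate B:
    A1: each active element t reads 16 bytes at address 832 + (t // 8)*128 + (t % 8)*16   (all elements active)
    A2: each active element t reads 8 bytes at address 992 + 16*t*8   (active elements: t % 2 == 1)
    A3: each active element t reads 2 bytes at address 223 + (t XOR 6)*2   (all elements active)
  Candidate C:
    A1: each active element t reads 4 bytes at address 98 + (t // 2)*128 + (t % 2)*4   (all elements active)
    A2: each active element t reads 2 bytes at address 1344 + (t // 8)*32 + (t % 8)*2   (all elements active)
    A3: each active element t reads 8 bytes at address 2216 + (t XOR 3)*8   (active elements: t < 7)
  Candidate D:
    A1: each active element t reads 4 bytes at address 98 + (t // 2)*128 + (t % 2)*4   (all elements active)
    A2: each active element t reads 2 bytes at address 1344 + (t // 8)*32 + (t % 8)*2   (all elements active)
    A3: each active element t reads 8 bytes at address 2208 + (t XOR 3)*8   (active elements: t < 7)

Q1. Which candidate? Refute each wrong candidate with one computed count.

A: A1 gives 2 transactions, not 4
B: A2 gives 4 transactions, not 1
C: A3 gives 3 transactions, not 2
D: all counts match (4,1,2)

Answer: D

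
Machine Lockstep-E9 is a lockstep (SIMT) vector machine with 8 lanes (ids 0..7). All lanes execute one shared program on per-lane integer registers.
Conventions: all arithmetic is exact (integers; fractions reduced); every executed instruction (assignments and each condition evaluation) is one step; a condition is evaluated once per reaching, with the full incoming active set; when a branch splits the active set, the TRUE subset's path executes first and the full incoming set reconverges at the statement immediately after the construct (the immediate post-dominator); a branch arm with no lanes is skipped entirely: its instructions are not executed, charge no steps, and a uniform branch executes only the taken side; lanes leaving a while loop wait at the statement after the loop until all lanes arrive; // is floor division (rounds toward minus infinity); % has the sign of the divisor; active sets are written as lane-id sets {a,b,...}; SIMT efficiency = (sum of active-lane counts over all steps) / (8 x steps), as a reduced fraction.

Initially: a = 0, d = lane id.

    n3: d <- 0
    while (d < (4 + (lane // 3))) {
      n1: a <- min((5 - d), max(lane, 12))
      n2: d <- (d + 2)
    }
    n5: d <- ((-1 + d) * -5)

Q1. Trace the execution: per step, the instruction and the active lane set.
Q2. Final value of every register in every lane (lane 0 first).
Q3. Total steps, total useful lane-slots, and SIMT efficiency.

step 0: d <- 0                       {0,1,2,3,4,5,6,7}
step 1: eval (d < (4 + (lane // 3))) {0,1,2,3,4,5,6,7}
step 2: a <- min((5 - d), max(lane, 12)) {0,1,2,3,4,5,6,7}
step 3: d <- (d + 2)                 {0,1,2,3,4,5,6,7}
step 4: eval (d < (4 + (lane // 3))) {0,1,2,3,4,5,6,7}
step 5: a <- min((5 - d), max(lane, 12)) {0,1,2,3,4,5,6,7}
step 6: d <- (d + 2)                 {0,1,2,3,4,5,6,7}
step 7: eval (d < (4 + (lane // 3))) {0,1,2,3,4,5,6,7}
step 8: a <- min((5 - d), max(lane, 12)) {3,4,5,6,7}
step 9: d <- (d + 2)                 {3,4,5,6,7}
step 10: eval (d < (4 + (lane // 3))) {3,4,5,6,7}
step 11: d <- ((-1 + d) * -5)         {0,1,2,3,4,5,6,7}

Answer: 12 steps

a: 3,3,3,1,1,1,1,1
d: -15,-15,-15,-25,-25,-25,-25,-25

steps = 12; useful = 87; efficiency = 87/96 = 29/32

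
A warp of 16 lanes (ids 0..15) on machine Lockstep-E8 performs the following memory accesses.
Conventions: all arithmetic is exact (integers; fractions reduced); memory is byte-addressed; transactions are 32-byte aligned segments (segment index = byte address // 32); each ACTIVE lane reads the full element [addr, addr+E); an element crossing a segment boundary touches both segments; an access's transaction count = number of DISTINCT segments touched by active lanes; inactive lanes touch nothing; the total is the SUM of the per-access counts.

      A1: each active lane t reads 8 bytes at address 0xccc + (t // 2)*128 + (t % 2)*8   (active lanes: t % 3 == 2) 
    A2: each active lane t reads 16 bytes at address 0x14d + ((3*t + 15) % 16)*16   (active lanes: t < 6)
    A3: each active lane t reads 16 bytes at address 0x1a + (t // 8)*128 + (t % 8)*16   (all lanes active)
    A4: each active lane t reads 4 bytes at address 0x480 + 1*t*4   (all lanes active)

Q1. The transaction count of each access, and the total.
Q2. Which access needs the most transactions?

A1: 5 transactions
A2: 8 transactions
A3: 9 transactions
A4: 2 transactions

Answer: 5,8,9,2; total 24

Answer: A3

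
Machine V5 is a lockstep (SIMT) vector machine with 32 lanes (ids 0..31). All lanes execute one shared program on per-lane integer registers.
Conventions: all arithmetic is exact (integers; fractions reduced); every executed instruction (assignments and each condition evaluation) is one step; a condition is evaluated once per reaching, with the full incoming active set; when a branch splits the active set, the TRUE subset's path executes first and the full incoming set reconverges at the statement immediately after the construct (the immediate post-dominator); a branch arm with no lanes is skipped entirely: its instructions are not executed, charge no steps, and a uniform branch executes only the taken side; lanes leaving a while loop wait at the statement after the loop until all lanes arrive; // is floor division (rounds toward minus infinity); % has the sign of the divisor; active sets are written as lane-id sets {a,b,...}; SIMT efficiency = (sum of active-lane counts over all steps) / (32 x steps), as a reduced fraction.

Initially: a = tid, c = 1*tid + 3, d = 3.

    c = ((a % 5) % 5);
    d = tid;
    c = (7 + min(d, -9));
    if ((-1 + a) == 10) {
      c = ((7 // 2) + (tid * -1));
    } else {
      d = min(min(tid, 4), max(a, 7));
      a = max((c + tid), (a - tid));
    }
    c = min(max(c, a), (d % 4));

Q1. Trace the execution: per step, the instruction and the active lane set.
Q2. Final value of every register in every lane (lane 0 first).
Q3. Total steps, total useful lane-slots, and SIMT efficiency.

step 0: c <- ((a % 5) % 5)           {0,1,2,3,4,5,6,7,8,9,10,11,12,13,14,15,16,17,18,19,20,21,22,23,24,25,26,27,28,29,30,31}
step 1: d <- tid                     {0,1,2,3,4,5,6,7,8,9,10,11,12,13,14,15,16,17,18,19,20,21,22,23,24,25,26,27,28,29,30,31}
step 2: c <- (7 + min(d, -9))        {0,1,2,3,4,5,6,7,8,9,10,11,12,13,14,15,16,17,18,19,20,21,22,23,24,25,26,27,28,29,30,31}
step 3: eval ((-1 + a) == 10)        {0,1,2,3,4,5,6,7,8,9,10,11,12,13,14,15,16,17,18,19,20,21,22,23,24,25,26,27,28,29,30,31}
step 4: c <- ((7 // 2) + (tid * -1)) {11}
step 5: d <- min(min(tid, 4), max(a, 7)) {0,1,2,3,4,5,6,7,8,9,10,12,13,14,15,16,17,18,19,20,21,22,23,24,25,26,27,28,29,30,31}
step 6: a <- max((c + tid), (a - tid)) {0,1,2,3,4,5,6,7,8,9,10,12,13,14,15,16,17,18,19,20,21,22,23,24,25,26,27,28,29,30,31}
step 7: c <- min(max(c, a), (d % 4)) {0,1,2,3,4,5,6,7,8,9,10,11,12,13,14,15,16,17,18,19,20,21,22,23,24,25,26,27,28,29,30,31}

Answer: 8 steps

a: 0,0,0,1,2,3,4,5,6,7,8,11,10,11,12,13,14,15,16,17,18,19,20,21,22,23,24,25,26,27,28,29
c: 0,0,0,1,0,0,0,0,0,0,0,3,0,0,0,0,0,0,0,0,0,0,0,0,0,0,0,0,0,0,0,0
d: 0,1,2,3,4,4,4,4,4,4,4,11,4,4,4,4,4,4,4,4,4,4,4,4,4,4,4,4,4,4,4,4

steps = 8; useful = 223; efficiency = 223/256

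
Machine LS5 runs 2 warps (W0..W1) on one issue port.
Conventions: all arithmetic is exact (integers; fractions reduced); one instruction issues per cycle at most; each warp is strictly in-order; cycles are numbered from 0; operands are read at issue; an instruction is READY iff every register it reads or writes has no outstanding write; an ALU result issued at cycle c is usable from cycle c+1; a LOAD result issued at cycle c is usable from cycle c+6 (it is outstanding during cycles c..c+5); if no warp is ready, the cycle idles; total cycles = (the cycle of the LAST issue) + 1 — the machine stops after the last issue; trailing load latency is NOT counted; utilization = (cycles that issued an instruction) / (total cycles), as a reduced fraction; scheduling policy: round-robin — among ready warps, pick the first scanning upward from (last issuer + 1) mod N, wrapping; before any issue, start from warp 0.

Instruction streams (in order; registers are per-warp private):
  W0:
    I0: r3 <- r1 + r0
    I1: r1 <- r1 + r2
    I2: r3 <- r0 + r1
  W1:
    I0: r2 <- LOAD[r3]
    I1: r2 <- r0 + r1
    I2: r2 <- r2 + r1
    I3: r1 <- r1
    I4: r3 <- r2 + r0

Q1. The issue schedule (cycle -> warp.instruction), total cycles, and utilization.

cycle 0: W0.I0
cycle 1: W1.I0
cycle 2: W0.I1
cycle 3: W0.I2
cycle 4: idle
cycle 5: idle
cycle 6: idle
cycle 7: W1.I1
cycle 8: W1.I2
cycle 9: W1.I3
cycle 10: W1.I4

Answer: 11 cycles, utilization 8/11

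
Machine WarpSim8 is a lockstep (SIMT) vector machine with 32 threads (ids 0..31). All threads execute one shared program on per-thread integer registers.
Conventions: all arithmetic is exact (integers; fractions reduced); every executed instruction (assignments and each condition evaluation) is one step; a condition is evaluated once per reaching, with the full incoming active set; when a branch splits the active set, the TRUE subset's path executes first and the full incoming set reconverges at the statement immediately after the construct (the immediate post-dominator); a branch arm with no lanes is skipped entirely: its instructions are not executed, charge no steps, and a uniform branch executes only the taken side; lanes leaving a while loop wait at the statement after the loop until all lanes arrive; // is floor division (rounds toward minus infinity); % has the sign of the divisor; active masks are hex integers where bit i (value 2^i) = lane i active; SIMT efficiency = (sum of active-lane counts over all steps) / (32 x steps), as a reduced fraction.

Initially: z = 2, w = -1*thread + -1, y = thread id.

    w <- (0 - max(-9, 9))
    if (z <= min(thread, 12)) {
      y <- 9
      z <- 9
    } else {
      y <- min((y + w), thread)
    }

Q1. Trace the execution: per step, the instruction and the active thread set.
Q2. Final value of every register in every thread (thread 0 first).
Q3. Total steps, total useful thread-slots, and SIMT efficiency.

step 0: w <- (0 - max(-9, 9))        0xffffffff
step 1: eval (z <= min(thread, 12))  0xffffffff
step 2: y <- 9                       0xfffffffc
step 3: z <- 9                       0xfffffffc
step 4: y <- min((y + w), thread)    0x00000003

Answer: 5 steps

z: 2,2,9,9,9,9,9,9,9,9,9,9,9,9,9,9,9,9,9,9,9,9,9,9,9,9,9,9,9,9,9,9
w: -9,-9,-9,-9,-9,-9,-9,-9,-9,-9,-9,-9,-9,-9,-9,-9,-9,-9,-9,-9,-9,-9,-9,-9,-9,-9,-9,-9,-9,-9,-9,-9
y: -9,-8,9,9,9,9,9,9,9,9,9,9,9,9,9,9,9,9,9,9,9,9,9,9,9,9,9,9,9,9,9,9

steps = 5; useful = 126; efficiency = 126/160 = 63/80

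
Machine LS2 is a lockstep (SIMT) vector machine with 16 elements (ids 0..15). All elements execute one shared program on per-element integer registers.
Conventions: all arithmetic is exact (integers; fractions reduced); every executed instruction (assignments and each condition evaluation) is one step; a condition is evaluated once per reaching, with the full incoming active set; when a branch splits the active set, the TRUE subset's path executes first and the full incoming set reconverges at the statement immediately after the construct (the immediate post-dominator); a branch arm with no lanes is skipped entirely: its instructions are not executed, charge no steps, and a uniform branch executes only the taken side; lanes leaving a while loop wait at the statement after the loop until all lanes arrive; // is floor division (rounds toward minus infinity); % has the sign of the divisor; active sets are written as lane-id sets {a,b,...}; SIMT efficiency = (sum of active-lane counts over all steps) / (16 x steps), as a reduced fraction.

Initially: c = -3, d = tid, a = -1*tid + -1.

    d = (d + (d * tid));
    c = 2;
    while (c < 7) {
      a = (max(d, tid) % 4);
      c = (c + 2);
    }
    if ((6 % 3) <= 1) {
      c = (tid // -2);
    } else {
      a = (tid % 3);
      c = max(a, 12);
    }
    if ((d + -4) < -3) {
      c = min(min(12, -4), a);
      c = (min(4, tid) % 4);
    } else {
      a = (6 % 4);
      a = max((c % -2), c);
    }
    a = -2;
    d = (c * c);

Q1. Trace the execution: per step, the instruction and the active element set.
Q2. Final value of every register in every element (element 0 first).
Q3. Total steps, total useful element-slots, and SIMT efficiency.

step 0: d <- (d + (d * tid))         {0,1,2,3,4,5,6,7,8,9,10,11,12,13,14,15}
step 1: c <- 2                       {0,1,2,3,4,5,6,7,8,9,10,11,12,13,14,15}
step 2: eval (c < 7)                 {0,1,2,3,4,5,6,7,8,9,10,11,12,13,14,15}
step 3: a <- (max(d, tid) % 4)       {0,1,2,3,4,5,6,7,8,9,10,11,12,13,14,15}
step 4: c <- (c + 2)                 {0,1,2,3,4,5,6,7,8,9,10,11,12,13,14,15}
step 5: eval (c < 7)                 {0,1,2,3,4,5,6,7,8,9,10,11,12,13,14,15}
step 6: a <- (max(d, tid) % 4)       {0,1,2,3,4,5,6,7,8,9,10,11,12,13,14,15}
step 7: c <- (c + 2)                 {0,1,2,3,4,5,6,7,8,9,10,11,12,13,14,15}
step 8: eval (c < 7)                 {0,1,2,3,4,5,6,7,8,9,10,11,12,13,14,15}
step 9: a <- (max(d, tid) % 4)       {0,1,2,3,4,5,6,7,8,9,10,11,12,13,14,15}
step 10: c <- (c + 2)                 {0,1,2,3,4,5,6,7,8,9,10,11,12,13,14,15}
step 11: eval (c < 7)                 {0,1,2,3,4,5,6,7,8,9,10,11,12,13,14,15}
step 12: eval ((6 % 3) <= 1)          {0,1,2,3,4,5,6,7,8,9,10,11,12,13,14,15}
step 13: c <- (tid // -2)             {0,1,2,3,4,5,6,7,8,9,10,11,12,13,14,15}
step 14: eval ((d + -4) < -3)         {0,1,2,3,4,5,6,7,8,9,10,11,12,13,14,15}
step 15: c <- min(min(12, -4), a)     {0}
step 16: c <- (min(4, tid) % 4)       {0}
step 17: a <- (6 % 4)                 {1,2,3,4,5,6,7,8,9,10,11,12,13,14,15}
step 18: a <- max((c % -2), c)        {1,2,3,4,5,6,7,8,9,10,11,12,13,14,15}
step 19: a <- -2                      {0,1,2,3,4,5,6,7,8,9,10,11,12,13,14,15}
step 20: d <- (c * c)                 {0,1,2,3,4,5,6,7,8,9,10,11,12,13,14,15}

Answer: 21 steps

c: 0,-1,-1,-2,-2,-3,-3,-4,-4,-5,-5,-6,-6,-7,-7,-8
d: 0,1,1,4,4,9,9,16,16,25,25,36,36,49,49,64
a: -2,-2,-2,-2,-2,-2,-2,-2,-2,-2,-2,-2,-2,-2,-2,-2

steps = 21; useful = 304; efficiency = 304/336 = 19/21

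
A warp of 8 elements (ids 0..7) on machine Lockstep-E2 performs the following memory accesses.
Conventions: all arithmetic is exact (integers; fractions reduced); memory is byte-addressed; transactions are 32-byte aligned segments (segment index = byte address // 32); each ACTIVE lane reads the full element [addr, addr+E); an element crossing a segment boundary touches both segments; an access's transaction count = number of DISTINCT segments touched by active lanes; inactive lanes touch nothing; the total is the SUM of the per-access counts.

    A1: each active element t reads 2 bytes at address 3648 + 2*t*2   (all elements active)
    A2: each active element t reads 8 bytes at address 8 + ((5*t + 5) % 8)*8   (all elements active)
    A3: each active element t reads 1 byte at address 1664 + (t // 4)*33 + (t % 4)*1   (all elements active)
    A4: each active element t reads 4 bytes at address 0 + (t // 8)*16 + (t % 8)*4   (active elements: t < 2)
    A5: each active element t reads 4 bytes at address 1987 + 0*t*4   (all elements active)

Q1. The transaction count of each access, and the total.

A1: 1 transaction
A2: 3 transactions
A3: 2 transactions
A4: 1 transaction
A5: 1 transaction

Answer: 1,3,2,1,1; total 8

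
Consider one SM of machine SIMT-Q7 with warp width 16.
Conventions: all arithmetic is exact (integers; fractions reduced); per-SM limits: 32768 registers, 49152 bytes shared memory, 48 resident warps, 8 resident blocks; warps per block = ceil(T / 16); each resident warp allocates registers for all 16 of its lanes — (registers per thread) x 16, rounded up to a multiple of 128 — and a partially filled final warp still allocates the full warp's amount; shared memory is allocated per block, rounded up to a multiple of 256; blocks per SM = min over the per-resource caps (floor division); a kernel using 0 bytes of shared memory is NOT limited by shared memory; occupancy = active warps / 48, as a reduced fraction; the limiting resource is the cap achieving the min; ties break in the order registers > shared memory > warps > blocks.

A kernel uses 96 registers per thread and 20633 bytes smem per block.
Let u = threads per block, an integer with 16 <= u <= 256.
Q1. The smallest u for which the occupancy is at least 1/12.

Answer: u = 17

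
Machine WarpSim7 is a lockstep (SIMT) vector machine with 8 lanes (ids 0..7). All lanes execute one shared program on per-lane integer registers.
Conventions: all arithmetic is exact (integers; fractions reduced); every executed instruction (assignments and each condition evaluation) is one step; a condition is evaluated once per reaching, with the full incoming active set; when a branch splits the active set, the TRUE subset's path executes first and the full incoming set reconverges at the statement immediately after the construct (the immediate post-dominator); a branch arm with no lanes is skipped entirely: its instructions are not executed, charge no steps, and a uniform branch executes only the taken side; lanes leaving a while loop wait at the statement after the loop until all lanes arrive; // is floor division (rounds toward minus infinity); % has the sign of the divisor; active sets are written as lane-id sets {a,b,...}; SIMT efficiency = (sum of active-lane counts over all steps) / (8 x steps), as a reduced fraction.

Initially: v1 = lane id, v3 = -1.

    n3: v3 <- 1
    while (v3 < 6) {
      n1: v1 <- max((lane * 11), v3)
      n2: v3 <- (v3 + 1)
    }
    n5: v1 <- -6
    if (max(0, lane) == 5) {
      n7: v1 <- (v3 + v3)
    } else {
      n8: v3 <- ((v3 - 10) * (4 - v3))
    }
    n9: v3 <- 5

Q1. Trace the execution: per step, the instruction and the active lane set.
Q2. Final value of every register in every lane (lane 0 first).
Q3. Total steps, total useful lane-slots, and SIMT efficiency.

step 0: v3 <- 1                      {0,1,2,3,4,5,6,7}
step 1: eval (v3 < 6)                {0,1,2,3,4,5,6,7}
step 2: v1 <- max((lane * 11), v3)   {0,1,2,3,4,5,6,7}
step 3: v3 <- (v3 + 1)               {0,1,2,3,4,5,6,7}
step 4: eval (v3 < 6)                {0,1,2,3,4,5,6,7}
step 5: v1 <- max((lane * 11), v3)   {0,1,2,3,4,5,6,7}
step 6: v3 <- (v3 + 1)               {0,1,2,3,4,5,6,7}
step 7: eval (v3 < 6)                {0,1,2,3,4,5,6,7}
step 8: v1 <- max((lane * 11), v3)   {0,1,2,3,4,5,6,7}
step 9: v3 <- (v3 + 1)               {0,1,2,3,4,5,6,7}
step 10: eval (v3 < 6)                {0,1,2,3,4,5,6,7}
step 11: v1 <- max((lane * 11), v3)   {0,1,2,3,4,5,6,7}
step 12: v3 <- (v3 + 1)               {0,1,2,3,4,5,6,7}
step 13: eval (v3 < 6)                {0,1,2,3,4,5,6,7}
step 14: v1 <- max((lane * 11), v3)   {0,1,2,3,4,5,6,7}
step 15: v3 <- (v3 + 1)               {0,1,2,3,4,5,6,7}
step 16: eval (v3 < 6)                {0,1,2,3,4,5,6,7}
step 17: v1 <- -6                     {0,1,2,3,4,5,6,7}
step 18: eval (max(0, lane) == 5)     {0,1,2,3,4,5,6,7}
step 19: v1 <- (v3 + v3)              {5}
step 20: v3 <- ((v3 - 10) * (4 - v3)) {0,1,2,3,4,6,7}
step 21: v3 <- 5                      {0,1,2,3,4,5,6,7}

Answer: 22 steps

v1: -6,-6,-6,-6,-6,12,-6,-6
v3: 5,5,5,5,5,5,5,5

steps = 22; useful = 168; efficiency = 168/176 = 21/22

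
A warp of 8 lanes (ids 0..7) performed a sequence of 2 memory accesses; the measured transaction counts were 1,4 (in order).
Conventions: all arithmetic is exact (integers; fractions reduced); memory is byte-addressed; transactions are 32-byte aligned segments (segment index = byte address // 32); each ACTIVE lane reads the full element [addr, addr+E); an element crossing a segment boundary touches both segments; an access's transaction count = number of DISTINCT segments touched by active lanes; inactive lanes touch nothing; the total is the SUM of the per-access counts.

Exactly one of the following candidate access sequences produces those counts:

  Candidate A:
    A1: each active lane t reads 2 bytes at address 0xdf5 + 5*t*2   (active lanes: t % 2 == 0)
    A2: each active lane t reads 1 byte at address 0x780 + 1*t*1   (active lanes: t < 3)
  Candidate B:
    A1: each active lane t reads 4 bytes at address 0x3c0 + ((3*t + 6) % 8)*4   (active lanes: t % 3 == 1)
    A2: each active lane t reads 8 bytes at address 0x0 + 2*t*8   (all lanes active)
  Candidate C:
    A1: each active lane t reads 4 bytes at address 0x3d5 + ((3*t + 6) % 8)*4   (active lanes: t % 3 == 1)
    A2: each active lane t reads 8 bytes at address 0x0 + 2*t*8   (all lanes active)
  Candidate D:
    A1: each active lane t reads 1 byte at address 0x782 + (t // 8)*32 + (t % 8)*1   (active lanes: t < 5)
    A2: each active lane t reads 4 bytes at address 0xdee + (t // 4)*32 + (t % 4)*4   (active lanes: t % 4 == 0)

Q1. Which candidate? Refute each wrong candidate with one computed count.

A: A1 gives 3 transactions, not 1
C: A1 gives 2 transactions, not 1
D: A2 gives 2 transactions, not 4
B: all counts match (1,4)

Answer: B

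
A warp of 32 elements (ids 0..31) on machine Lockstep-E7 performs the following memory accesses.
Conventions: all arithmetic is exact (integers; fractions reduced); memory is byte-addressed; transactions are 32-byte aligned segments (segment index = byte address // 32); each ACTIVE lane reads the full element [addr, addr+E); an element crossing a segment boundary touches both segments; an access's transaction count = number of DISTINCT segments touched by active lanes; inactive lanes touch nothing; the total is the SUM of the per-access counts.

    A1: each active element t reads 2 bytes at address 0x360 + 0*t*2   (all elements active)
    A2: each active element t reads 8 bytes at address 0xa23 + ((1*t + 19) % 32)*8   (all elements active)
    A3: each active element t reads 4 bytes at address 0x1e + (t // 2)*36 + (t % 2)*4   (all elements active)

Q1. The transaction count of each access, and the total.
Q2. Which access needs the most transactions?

A1: 1 transaction
A2: 9 transactions
A3: 19 transactions

Answer: 1,9,19; total 29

Answer: A3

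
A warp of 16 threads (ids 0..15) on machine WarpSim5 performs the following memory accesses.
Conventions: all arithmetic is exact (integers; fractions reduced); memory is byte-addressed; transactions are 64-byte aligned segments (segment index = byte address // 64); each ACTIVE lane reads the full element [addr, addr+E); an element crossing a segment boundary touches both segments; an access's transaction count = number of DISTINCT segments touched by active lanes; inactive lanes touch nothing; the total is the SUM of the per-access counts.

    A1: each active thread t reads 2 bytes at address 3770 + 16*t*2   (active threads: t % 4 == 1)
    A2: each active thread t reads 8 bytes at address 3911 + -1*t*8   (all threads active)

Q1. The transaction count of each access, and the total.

A1: 4 transactions
A2: 3 transactions

Answer: 4,3; total 7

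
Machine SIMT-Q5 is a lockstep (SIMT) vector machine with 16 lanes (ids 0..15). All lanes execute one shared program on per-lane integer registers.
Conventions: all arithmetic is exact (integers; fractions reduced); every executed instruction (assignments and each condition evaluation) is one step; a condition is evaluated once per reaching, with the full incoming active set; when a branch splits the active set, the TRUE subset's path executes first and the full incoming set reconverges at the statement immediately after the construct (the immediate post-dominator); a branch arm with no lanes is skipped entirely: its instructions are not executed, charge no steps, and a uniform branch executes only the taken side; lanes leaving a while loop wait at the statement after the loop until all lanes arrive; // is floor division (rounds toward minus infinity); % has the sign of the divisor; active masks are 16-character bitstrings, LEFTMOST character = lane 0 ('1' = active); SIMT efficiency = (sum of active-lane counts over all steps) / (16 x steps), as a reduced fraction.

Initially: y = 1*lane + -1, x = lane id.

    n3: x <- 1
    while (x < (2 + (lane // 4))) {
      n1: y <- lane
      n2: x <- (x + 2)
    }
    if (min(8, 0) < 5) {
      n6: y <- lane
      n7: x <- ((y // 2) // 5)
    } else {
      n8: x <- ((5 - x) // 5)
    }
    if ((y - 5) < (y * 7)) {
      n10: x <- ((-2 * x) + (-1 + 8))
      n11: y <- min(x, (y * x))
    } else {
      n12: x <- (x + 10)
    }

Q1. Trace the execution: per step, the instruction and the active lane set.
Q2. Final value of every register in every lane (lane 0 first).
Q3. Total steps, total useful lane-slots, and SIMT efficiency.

step 0: x <- 1                       1111111111111111
step 1: eval (x < (2 + (lane // 4))) 1111111111111111
step 2: y <- lane                    1111111111111111
step 3: x <- (x + 2)                 1111111111111111
step 4: eval (x < (2 + (lane // 4))) 1111111111111111
step 5: y <- lane                    0000000011111111
step 6: x <- (x + 2)                 0000000011111111
step 7: eval (x < (2 + (lane // 4))) 0000000011111111
step 8: eval (min(8, 0) < 5)         1111111111111111
step 9: y <- lane                    1111111111111111
step 10: x <- ((y // 2) // 5)         1111111111111111
step 11: eval ((y - 5) < (y * 7))     1111111111111111
step 12: x <- ((-2 * x) + (-1 + 8))   1111111111111111
step 13: y <- min(x, (y * x))         1111111111111111

Answer: 14 steps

y: 0,7,7,7,7,7,7,7,7,7,5,5,5,5,5,5
x: 7,7,7,7,7,7,7,7,7,7,5,5,5,5,5,5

steps = 14; useful = 200; efficiency = 200/224 = 25/28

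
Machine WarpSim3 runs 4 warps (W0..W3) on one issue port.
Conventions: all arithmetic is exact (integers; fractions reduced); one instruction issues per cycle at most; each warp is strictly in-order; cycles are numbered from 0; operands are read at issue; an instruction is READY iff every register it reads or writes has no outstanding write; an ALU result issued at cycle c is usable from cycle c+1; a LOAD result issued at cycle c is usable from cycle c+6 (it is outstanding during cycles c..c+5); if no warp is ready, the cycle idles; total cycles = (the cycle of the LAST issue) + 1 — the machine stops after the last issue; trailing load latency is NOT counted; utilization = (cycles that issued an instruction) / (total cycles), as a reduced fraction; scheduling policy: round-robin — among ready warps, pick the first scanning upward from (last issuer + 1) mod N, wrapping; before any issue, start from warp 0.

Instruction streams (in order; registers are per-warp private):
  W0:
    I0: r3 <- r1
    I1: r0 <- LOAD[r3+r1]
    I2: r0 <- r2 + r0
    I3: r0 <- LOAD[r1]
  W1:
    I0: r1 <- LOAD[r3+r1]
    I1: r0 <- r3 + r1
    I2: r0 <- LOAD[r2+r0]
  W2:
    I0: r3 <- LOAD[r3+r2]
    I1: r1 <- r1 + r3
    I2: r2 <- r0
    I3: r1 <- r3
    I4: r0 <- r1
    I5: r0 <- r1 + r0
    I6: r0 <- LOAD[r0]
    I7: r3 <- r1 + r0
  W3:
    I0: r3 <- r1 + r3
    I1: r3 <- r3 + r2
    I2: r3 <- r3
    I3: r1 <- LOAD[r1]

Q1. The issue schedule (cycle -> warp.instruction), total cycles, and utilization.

cycle 0: W0.I0
cycle 1: W1.I0
cycle 2: W2.I0
cycle 3: W3.I0
cycle 4: W0.I1
cycle 5: W3.I1
cycle 6: W3.I2
cycle 7: W1.I1
cycle 8: W2.I1
cycle 9: W3.I3
cycle 10: W0.I2
cycle 11: W1.I2
cycle 12: W2.I2
cycle 13: W0.I3
cycle 14: W2.I3
cycle 15: W2.I4
cycle 16: W2.I5
cycle 17: W2.I6
cycle 18: idle
cycle 19: idle
cycle 20: idle
cycle 21: idle
cycle 22: idle
cycle 23: W2.I7

Answer: 24 cycles, utilization 19/24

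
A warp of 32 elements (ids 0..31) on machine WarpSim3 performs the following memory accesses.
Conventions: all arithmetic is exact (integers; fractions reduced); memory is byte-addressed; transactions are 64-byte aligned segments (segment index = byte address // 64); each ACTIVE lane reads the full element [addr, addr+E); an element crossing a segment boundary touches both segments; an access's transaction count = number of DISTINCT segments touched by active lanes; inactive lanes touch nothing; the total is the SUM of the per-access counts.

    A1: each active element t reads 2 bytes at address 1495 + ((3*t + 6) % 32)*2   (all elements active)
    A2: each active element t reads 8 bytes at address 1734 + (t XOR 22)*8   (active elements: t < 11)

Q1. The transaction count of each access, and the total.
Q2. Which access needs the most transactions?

A1: 2 transactions
A2: 3 transactions

Answer: 2,3; total 5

Answer: A2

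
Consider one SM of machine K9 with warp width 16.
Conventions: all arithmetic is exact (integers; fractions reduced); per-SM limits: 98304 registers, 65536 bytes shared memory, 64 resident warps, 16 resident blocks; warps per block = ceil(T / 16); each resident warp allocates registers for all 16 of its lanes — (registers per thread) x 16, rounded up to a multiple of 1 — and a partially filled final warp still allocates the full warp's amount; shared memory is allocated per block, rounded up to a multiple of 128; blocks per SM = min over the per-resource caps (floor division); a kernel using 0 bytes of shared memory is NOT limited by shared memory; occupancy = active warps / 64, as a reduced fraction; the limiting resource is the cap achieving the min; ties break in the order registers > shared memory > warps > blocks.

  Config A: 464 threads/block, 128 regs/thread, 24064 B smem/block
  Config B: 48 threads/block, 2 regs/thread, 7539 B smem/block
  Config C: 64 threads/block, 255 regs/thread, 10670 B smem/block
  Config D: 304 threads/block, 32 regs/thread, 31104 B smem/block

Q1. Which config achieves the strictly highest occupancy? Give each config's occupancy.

occupancies: A 29/64, B 3/8, C 3/8, D 19/32

Answer: D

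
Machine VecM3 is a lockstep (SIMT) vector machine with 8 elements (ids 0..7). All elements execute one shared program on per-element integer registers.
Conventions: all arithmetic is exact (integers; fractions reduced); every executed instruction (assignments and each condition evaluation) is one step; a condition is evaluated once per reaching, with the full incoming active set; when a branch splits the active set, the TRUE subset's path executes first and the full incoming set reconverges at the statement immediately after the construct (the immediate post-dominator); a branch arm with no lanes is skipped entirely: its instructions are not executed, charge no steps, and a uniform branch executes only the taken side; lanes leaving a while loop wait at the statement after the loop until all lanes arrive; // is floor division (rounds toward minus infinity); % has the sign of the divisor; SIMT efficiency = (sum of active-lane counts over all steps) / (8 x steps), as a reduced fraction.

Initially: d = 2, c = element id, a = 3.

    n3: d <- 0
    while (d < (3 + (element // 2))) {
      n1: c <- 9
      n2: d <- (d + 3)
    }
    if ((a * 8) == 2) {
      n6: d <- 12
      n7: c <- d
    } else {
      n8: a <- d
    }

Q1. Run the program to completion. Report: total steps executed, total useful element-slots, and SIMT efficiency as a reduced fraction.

Answer: 10 steps, 74 useful, 37/40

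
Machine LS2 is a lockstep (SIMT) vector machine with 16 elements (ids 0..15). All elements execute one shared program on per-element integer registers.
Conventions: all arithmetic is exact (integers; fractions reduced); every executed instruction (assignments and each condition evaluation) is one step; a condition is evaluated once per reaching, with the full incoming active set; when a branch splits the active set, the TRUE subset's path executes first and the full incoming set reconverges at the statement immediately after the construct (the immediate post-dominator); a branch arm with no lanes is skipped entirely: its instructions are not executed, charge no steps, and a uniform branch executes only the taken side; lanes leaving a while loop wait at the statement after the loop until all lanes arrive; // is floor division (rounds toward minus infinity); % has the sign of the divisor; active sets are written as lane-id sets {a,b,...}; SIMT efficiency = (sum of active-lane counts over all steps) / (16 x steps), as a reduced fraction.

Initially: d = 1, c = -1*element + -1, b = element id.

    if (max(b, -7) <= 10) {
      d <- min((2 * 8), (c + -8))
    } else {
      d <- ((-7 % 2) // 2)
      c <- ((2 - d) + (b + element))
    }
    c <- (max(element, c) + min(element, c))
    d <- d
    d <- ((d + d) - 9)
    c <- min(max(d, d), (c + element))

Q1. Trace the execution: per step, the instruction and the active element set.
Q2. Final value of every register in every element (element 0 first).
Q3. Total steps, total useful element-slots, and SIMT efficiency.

step 0: eval (max(b, -7) <= 10)      {0,1,2,3,4,5,6,7,8,9,10,11,12,13,14,15}
step 1: d <- min((2 * 8), (c + -8))  {0,1,2,3,4,5,6,7,8,9,10}
step 2: d <- ((-7 % 2) // 2)         {11,12,13,14,15}
step 3: c <- ((2 - d) + (b + element)) {11,12,13,14,15}
step 4: c <- (max(element, c) + min(element, c)) {0,1,2,3,4,5,6,7,8,9,10,11,12,13,14,15}
step 5: d <- d                       {0,1,2,3,4,5,6,7,8,9,10,11,12,13,14,15}
step 6: d <- ((d + d) - 9)           {0,1,2,3,4,5,6,7,8,9,10,11,12,13,14,15}
step 7: c <- min(max(d, d), (c + element)) {0,1,2,3,4,5,6,7,8,9,10,11,12,13,14,15}

Answer: 8 steps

d: -27,-29,-31,-33,-35,-37,-39,-41,-43,-45,-47,-9,-9,-9,-9,-9
c: -27,-29,-31,-33,-35,-37,-39,-41,-43,-45,-47,-9,-9,-9,-9,-9
b: 0,1,2,3,4,5,6,7,8,9,10,11,12,13,14,15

steps = 8; useful = 101; efficiency = 101/128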